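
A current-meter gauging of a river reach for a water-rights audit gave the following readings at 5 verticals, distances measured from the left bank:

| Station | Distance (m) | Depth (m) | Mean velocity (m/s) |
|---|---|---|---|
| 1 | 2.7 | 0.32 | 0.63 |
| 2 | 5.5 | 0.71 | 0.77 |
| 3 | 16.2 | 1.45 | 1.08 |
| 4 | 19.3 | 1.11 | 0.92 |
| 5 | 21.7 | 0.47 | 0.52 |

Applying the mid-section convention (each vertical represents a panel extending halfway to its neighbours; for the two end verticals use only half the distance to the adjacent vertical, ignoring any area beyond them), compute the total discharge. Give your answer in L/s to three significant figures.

w_1 = (5.5 − 2.7)/2 = 1.4 m; q_1 = 0.63 × 0.32 × 1.4 = 0.2822 m³/s
w_2 = (16.2 − 2.7)/2 = 6.75 m; q_2 = 0.77 × 0.71 × 6.75 = 3.690 m³/s
w_3 = (19.3 − 5.5)/2 = 6.9 m; q_3 = 1.08 × 1.45 × 6.9 = 10.81 m³/s
w_4 = (21.7 − 16.2)/2 = 2.75 m; q_4 = 0.92 × 1.11 × 2.75 = 2.808 m³/s
w_5 = (21.7 − 19.3)/2 = 1.2 m; q_5 = 0.52 × 0.47 × 1.2 = 0.2933 m³/s
Q = Σ qᵢ = 17.88 m³/s
= 17.88 × 1000 = 17880 L/s

17900 L/s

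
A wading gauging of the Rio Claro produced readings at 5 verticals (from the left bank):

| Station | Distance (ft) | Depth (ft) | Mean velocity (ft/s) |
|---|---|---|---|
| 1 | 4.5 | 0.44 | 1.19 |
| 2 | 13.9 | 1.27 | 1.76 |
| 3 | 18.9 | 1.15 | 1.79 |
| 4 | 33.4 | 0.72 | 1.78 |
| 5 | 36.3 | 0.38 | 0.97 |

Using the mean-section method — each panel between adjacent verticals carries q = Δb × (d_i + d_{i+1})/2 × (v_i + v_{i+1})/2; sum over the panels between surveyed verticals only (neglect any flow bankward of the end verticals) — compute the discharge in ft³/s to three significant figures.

Panel 1-2: Δb = 9.4 ft, d̄ = (0.44+1.27)/2 = 0.855, v̄ = (1.19+1.76)/2 = 1.475 → q = 9.4×0.855×1.475 = 11.85 ft³/s
Panel 2-3: Δb = 5 ft, d̄ = (1.27+1.15)/2 = 1.21, v̄ = (1.76+1.79)/2 = 1.775 → q = 5×1.21×1.775 = 10.74 ft³/s
Panel 3-4: Δb = 14.5 ft, d̄ = (1.15+0.72)/2 = 0.935, v̄ = (1.79+1.78)/2 = 1.785 → q = 14.5×0.935×1.785 = 24.20 ft³/s
Panel 4-5: Δb = 2.9 ft, d̄ = (0.72+0.38)/2 = 0.55, v̄ = (1.78+0.97)/2 = 1.375 → q = 2.9×0.55×1.375 = 2.193 ft³/s
Q = Σ q = 48.99 ft³/s

49.0 ft³/s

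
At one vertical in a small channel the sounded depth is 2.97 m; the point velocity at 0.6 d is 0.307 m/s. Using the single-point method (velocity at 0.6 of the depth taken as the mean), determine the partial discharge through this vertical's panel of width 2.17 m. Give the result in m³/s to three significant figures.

1.98 m³/s

v̄ = v₀.₆ = 0.307 m/s
q = v̄ × d × w = 0.3070 × 2.97 × 2.17 = 1.979 m³/s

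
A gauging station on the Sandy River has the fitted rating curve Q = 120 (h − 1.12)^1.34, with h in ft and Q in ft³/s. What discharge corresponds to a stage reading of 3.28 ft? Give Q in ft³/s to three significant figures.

337 ft³/s

Q = 120 × (3.28 − 1.12)^1.34 = 120 × 2.16^1.34 = 336.8 ft³/s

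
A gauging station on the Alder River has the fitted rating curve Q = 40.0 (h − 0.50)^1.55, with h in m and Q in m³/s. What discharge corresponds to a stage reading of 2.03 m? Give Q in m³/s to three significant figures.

77.3 m³/s

Q = 40.0 × (2.03 − 0.50)^1.55 = 40.0 × 1.53^1.55 = 77.33 m³/s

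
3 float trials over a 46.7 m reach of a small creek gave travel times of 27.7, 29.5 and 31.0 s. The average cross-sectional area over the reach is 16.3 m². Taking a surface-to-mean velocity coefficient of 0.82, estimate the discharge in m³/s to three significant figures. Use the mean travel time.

t̄ = (27.7 + 29.5 + 31.0) / 3 = 29.4 s
v_surface = L / t̄ = 46.7 / 29.4 = 1.588 m/s
v_mean = 0.82 × 1.588 = 1.303 m/s
Q = A × v_mean = 16.3 × 1.303 = 21.23 m³/s

21.2 m³/s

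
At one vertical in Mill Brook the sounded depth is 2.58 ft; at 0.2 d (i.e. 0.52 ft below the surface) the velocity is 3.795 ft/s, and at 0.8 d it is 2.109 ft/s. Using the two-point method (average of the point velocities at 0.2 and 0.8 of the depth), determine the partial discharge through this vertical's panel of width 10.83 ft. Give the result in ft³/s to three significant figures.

82.5 ft³/s

v̄ = (3.795 + 2.109) / 2 = 2.952 ft/s
q = v̄ × d × w = 2.952 × 2.58 × 10.83 = 82.48 ft³/s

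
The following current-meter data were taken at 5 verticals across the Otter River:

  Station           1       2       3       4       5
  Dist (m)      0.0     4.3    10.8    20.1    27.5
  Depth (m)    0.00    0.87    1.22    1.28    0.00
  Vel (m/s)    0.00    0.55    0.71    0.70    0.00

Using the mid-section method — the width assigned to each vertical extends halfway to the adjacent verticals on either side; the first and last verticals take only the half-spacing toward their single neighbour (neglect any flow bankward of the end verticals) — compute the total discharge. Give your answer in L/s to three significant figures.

w_2 = (10.8 − 0.0)/2 = 5.4 m; q_2 = 0.55 × 0.87 × 5.4 = 2.584 m³/s
w_3 = (20.1 − 4.3)/2 = 7.9 m; q_3 = 0.71 × 1.22 × 7.9 = 6.843 m³/s
w_4 = (27.5 − 10.8)/2 = 8.35 m; q_4 = 0.70 × 1.28 × 8.35 = 7.482 m³/s
Stations 1, 5 contribute zero (depth or velocity is 0).
Q = Σ qᵢ = 16.91 m³/s
= 16.91 × 1000 = 16910 L/s

16900 L/s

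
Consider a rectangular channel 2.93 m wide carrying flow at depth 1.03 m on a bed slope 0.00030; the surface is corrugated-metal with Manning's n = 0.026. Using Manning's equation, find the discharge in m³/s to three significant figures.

A = b·y = 2.93 × 1.03 = 3.018 m²
P = b + 2y = 2.93 + 2×1.03 = 4.990 m
R = A/P = 3.018/4.990 = 0.6048 m
Q = (1/n)·A·R^(2/3)·S^(1/2) = (1/0.026) × 3.018 × 0.6048^(2/3) × 0.00030^(1/2) = 1.438 m³/s

1.44 m³/s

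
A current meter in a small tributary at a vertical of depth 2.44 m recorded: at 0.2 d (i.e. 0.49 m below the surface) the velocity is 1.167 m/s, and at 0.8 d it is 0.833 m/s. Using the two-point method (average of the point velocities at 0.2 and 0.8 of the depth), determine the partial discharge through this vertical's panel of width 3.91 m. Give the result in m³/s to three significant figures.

v̄ = (1.167 + 0.833) / 2 = 1.000 m/s
q = v̄ × d × w = 1.000 × 2.44 × 3.91 = 9.540 m³/s

9.54 m³/s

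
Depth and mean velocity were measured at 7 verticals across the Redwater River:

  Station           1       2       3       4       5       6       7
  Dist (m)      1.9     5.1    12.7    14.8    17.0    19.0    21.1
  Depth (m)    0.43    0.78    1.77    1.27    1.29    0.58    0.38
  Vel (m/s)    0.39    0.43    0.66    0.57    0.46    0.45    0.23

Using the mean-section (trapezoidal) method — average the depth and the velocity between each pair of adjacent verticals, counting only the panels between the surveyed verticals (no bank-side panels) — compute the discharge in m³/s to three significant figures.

10.7 m³/s

Panel 1-2: Δb = 3.2 m, d̄ = (0.43+0.78)/2 = 0.605, v̄ = (0.39+0.43)/2 = 0.41 → q = 3.2×0.605×0.41 = 0.7938 m³/s
Panel 2-3: Δb = 7.6 m, d̄ = (0.78+1.77)/2 = 1.275, v̄ = (0.43+0.66)/2 = 0.545 → q = 7.6×1.275×0.545 = 5.281 m³/s
Panel 3-4: Δb = 2.1 m, d̄ = (1.77+1.27)/2 = 1.52, v̄ = (0.66+0.57)/2 = 0.615 → q = 2.1×1.52×0.615 = 1.963 m³/s
Panel 4-5: Δb = 2.2 m, d̄ = (1.27+1.29)/2 = 1.28, v̄ = (0.57+0.46)/2 = 0.515 → q = 2.2×1.28×0.515 = 1.450 m³/s
Panel 5-6: Δb = 2 m, d̄ = (1.29+0.58)/2 = 0.935, v̄ = (0.46+0.45)/2 = 0.455 → q = 2×0.935×0.455 = 0.8509 m³/s
Panel 6-7: Δb = 2.1 m, d̄ = (0.58+0.38)/2 = 0.48, v̄ = (0.45+0.23)/2 = 0.34 → q = 2.1×0.48×0.34 = 0.3427 m³/s
Q = Σ q = 10.68 m³/s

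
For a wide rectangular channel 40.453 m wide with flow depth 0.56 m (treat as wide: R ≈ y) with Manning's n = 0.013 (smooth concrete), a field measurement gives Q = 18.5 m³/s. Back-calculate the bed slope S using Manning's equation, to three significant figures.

A = b·y = 40.453 × 0.56 = 22.65 m²
Wide channel: R ≈ y = 0.56 m
S = (Q·n / (1·A·R^(2/3)))² = (18.5×0.013 / (1×22.65×0.6794))² = 0.0002442

0.000244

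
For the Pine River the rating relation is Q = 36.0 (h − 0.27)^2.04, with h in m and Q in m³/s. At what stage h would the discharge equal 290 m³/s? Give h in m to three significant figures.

h − h₀ = (Q/C)^(1/b) = (290/36.0)^(1/2.04) = 2.781 m
h = 0.27 + 2.781 = 3.051 m

3.05 m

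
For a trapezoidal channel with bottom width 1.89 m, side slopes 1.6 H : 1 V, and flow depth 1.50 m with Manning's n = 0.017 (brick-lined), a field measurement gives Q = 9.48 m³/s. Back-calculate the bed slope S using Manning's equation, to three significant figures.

A = (b + z·y)·y = (1.89 + 1.6×1.50)×1.50 = 6.435 m²
P = b + 2y√(1+z²) = 1.89 + 2×1.50×√(1+1.6²) = 7.550 m
R = A/P = 6.435/7.550 = 0.8523 m
S = (Q·n / (1·A·R^(2/3)))² = (9.48×0.017 / (1×6.435×0.8989))² = 0.0007762

0.000776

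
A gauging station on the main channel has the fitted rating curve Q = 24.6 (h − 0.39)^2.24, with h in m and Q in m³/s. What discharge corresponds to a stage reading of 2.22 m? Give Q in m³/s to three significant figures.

Q = 24.6 × (2.22 − 0.39)^2.24 = 24.6 × 1.83^2.24 = 95.24 m³/s

95.2 m³/s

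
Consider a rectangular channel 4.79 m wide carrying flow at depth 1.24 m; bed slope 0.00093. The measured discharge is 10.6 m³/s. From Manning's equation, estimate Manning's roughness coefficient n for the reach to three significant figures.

0.0149

A = b·y = 4.79 × 1.24 = 5.940 m²
P = b + 2y = 4.79 + 2×1.24 = 7.270 m
R = A/P = 5.940/7.270 = 0.8170 m
n = (1/Q)·A·R^(2/3)·S^(1/2) = (1/10.6) × 5.940 × 0.8739 × 0.03050 = 0.01493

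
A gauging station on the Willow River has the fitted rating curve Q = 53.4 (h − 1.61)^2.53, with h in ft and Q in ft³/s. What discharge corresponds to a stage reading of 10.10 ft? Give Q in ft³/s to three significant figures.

Q = 53.4 × (10.10 − 1.61)^2.53 = 53.4 × 8.49^2.53 = 11960 ft³/s

12000 ft³/s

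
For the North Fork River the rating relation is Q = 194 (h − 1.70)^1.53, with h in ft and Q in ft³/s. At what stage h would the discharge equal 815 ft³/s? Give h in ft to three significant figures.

h − h₀ = (Q/C)^(1/b) = (815/194)^(1/1.53) = 2.555 ft
h = 1.70 + 2.555 = 4.255 ft

4.26 ft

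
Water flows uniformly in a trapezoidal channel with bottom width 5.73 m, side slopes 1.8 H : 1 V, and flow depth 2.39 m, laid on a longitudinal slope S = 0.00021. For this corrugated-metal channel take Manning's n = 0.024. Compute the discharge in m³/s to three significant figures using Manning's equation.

A = (b + z·y)·y = (5.73 + 1.8×2.39)×2.39 = 23.98 m²
P = b + 2y√(1+z²) = 5.73 + 2×2.39×√(1+1.8²) = 15.57 m
R = A/P = 23.98/15.57 = 1.540 m
Q = (1/n)·A·R^(2/3)·S^(1/2) = (1/0.024) × 23.98 × 1.540^(2/3) × 0.00021^(1/2) = 19.30 m³/s

19.3 m³/s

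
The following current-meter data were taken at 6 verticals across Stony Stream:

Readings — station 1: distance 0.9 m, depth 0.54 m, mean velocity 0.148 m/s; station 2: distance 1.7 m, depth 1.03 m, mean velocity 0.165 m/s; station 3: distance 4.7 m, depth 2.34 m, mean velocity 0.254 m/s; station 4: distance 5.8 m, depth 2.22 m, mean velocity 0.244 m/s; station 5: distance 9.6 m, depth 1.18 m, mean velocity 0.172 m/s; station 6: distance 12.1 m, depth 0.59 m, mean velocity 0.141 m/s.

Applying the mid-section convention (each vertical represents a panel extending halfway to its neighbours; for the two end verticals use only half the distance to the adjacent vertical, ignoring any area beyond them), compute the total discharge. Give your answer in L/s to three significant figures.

3640 L/s

w_1 = (1.7 − 0.9)/2 = 0.4 m; q_1 = 0.148 × 0.54 × 0.4 = 0.03197 m³/s
w_2 = (4.7 − 0.9)/2 = 1.9 m; q_2 = 0.165 × 1.03 × 1.9 = 0.3229 m³/s
w_3 = (5.8 − 1.7)/2 = 2.05 m; q_3 = 0.254 × 2.34 × 2.05 = 1.218 m³/s
w_4 = (9.6 − 4.7)/2 = 2.45 m; q_4 = 0.244 × 2.22 × 2.45 = 1.327 m³/s
w_5 = (12.1 − 5.8)/2 = 3.15 m; q_5 = 0.172 × 1.18 × 3.15 = 0.6393 m³/s
w_6 = (12.1 − 9.6)/2 = 1.25 m; q_6 = 0.141 × 0.59 × 1.25 = 0.1040 m³/s
Q = Σ qᵢ = 3.644 m³/s
= 3.644 × 1000 = 3644 L/s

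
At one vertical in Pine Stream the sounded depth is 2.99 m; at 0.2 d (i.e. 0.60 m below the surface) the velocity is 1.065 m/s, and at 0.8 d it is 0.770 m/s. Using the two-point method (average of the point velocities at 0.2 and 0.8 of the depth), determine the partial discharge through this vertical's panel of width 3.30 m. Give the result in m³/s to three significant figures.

v̄ = (1.065 + 0.770) / 2 = 0.9175 m/s
q = v̄ × d × w = 0.9175 × 2.99 × 3.30 = 9.053 m³/s

9.05 m³/s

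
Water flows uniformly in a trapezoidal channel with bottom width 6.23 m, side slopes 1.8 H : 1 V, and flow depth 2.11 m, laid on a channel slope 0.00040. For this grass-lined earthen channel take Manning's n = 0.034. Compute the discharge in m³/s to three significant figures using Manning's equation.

A = (b + z·y)·y = (6.23 + 1.8×2.11)×2.11 = 21.16 m²
P = b + 2y√(1+z²) = 6.23 + 2×2.11×√(1+1.8²) = 14.92 m
R = A/P = 21.16/14.92 = 1.418 m
Q = (1/n)·A·R^(2/3)·S^(1/2) = (1/0.034) × 21.16 × 1.418^(2/3) × 0.00040^(1/2) = 15.71 m³/s

15.7 m³/s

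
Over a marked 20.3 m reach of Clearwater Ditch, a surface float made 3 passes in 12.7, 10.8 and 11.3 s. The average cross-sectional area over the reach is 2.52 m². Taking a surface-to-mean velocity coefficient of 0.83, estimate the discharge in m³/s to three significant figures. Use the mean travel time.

t̄ = (12.7 + 10.8 + 11.3) / 3 = 11.6 s
v_surface = L / t̄ = 20.3 / 11.6 = 1.750 m/s
v_mean = 0.83 × 1.750 = 1.453 m/s
Q = A × v_mean = 2.52 × 1.453 = 3.660 m³/s

3.66 m³/s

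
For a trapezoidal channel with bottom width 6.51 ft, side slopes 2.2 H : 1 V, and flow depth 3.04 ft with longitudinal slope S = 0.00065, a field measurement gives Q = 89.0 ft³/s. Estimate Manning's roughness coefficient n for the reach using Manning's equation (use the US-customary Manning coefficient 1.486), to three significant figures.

A = (b + z·y)·y = (6.51 + 2.2×3.04)×3.04 = 40.12 ft²
P = b + 2y√(1+z²) = 6.51 + 2×3.04×√(1+2.2²) = 21.20 ft
R = A/P = 40.12/21.20 = 1.892 ft
n = (1.486/Q)·A·R^(2/3)·S^(1/2) = (1.486/89.0) × 40.12 × 1.530 × 0.02550 = 0.02613

0.0261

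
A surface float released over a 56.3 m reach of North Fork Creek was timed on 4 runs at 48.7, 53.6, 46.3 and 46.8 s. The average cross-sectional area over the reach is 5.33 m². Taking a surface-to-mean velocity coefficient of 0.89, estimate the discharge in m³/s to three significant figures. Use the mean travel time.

t̄ = (48.7 + 53.6 + 46.3 + 46.8) / 4 = 48.85 s
v_surface = L / t̄ = 56.3 / 48.85 = 1.153 m/s
v_mean = 0.89 × 1.153 = 1.026 m/s
Q = A × v_mean = 5.33 × 1.026 = 5.467 m³/s

5.47 m³/s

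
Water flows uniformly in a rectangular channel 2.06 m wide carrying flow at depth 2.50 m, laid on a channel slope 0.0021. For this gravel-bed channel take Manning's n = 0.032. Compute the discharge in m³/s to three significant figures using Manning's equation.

A = b·y = 2.06 × 2.50 = 5.150 m²
P = b + 2y = 2.06 + 2×2.50 = 7.060 m
R = A/P = 5.150/7.060 = 0.7295 m
Q = (1/n)·A·R^(2/3)·S^(1/2) = (1/0.032) × 5.150 × 0.7295^(2/3) × 0.0021^(1/2) = 5.976 m³/s

5.98 m³/s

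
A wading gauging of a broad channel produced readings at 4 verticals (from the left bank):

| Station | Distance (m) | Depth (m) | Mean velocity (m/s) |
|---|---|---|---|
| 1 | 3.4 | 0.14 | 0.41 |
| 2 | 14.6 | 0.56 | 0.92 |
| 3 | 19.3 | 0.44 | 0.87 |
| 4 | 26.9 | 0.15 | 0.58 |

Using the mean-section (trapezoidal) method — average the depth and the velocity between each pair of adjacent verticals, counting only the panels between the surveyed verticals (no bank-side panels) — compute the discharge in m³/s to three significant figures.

6.34 m³/s

Panel 1-2: Δb = 11.2 m, d̄ = (0.14+0.56)/2 = 0.35, v̄ = (0.41+0.92)/2 = 0.665 → q = 11.2×0.35×0.665 = 2.607 m³/s
Panel 2-3: Δb = 4.7 m, d̄ = (0.56+0.44)/2 = 0.5, v̄ = (0.92+0.87)/2 = 0.895 → q = 4.7×0.5×0.895 = 2.103 m³/s
Panel 3-4: Δb = 7.6 m, d̄ = (0.44+0.15)/2 = 0.295, v̄ = (0.87+0.58)/2 = 0.725 → q = 7.6×0.295×0.725 = 1.625 m³/s
Q = Σ q = 6.336 m³/s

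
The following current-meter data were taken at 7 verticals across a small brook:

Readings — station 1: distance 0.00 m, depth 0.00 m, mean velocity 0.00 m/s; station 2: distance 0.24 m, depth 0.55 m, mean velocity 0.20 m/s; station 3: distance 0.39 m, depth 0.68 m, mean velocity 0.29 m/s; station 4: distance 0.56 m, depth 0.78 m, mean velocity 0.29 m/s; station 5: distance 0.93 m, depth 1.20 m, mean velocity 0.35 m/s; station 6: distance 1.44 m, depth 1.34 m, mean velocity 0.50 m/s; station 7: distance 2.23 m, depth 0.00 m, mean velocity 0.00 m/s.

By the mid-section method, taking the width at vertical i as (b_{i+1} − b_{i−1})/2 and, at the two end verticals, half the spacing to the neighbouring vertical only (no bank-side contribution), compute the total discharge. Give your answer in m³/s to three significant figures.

w_2 = (0.39 − 0.00)/2 = 0.195 m; q_2 = 0.20 × 0.55 × 0.195 = 0.02145 m³/s
w_3 = (0.56 − 0.24)/2 = 0.16 m; q_3 = 0.29 × 0.68 × 0.16 = 0.03155 m³/s
w_4 = (0.93 − 0.39)/2 = 0.27 m; q_4 = 0.29 × 0.78 × 0.27 = 0.06107 m³/s
w_5 = (1.44 − 0.56)/2 = 0.44 m; q_5 = 0.35 × 1.20 × 0.44 = 0.1848 m³/s
w_6 = (2.23 − 0.93)/2 = 0.65 m; q_6 = 0.50 × 1.34 × 0.65 = 0.4355 m³/s
Stations 1, 7 contribute zero (depth or velocity is 0).
Q = Σ qᵢ = 0.7344 m³/s

0.734 m³/s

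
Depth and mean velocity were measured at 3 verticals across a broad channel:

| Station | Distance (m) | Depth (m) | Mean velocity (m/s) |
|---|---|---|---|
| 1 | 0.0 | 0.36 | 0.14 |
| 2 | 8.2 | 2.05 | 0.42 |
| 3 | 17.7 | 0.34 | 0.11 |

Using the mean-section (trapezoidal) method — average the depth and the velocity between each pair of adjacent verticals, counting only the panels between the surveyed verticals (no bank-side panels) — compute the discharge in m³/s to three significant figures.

Panel 1-2: Δb = 8.2 m, d̄ = (0.36+2.05)/2 = 1.205, v̄ = (0.14+0.42)/2 = 0.28 → q = 8.2×1.205×0.28 = 2.767 m³/s
Panel 2-3: Δb = 9.5 m, d̄ = (2.05+0.34)/2 = 1.195, v̄ = (0.42+0.11)/2 = 0.265 → q = 9.5×1.195×0.265 = 3.008 m³/s
Q = Σ q = 5.775 m³/s

5.78 m³/s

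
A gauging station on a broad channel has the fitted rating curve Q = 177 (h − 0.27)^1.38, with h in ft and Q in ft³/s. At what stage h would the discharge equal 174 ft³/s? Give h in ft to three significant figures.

h − h₀ = (Q/C)^(1/b) = (174/177)^(1/1.38) = 0.9877 ft
h = 0.27 + 0.9877 = 1.258 ft

1.26 ft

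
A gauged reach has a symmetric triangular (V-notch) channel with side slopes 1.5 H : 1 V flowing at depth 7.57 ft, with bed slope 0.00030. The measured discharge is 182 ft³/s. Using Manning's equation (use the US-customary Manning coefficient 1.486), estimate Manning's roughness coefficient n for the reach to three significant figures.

0.0261

A = z·y² = 1.5×7.57² = 85.96 ft²
P = 2y√(1+z²) = 2×7.57×√(1+1.5²) = 27.29 ft
R = A/P = 85.96/27.29 = 3.149 ft
n = (1.486/Q)·A·R^(2/3)·S^(1/2) = (1.486/182) × 85.96 × 2.149 × 0.01732 = 0.02612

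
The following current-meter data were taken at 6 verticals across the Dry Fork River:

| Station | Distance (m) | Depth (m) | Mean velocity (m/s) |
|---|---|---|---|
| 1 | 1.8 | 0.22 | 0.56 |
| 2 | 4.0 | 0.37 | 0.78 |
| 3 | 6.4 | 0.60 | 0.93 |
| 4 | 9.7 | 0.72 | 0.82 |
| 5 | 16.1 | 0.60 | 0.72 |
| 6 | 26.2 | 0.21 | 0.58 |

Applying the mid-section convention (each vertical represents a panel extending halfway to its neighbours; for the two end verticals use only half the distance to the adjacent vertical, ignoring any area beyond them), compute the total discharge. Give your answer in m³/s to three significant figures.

w_1 = (4.0 − 1.8)/2 = 1.1 m; q_1 = 0.56 × 0.22 × 1.1 = 0.1355 m³/s
w_2 = (6.4 − 1.8)/2 = 2.3 m; q_2 = 0.78 × 0.37 × 2.3 = 0.6638 m³/s
w_3 = (9.7 − 4.0)/2 = 2.85 m; q_3 = 0.93 × 0.60 × 2.85 = 1.590 m³/s
w_4 = (16.1 − 6.4)/2 = 4.85 m; q_4 = 0.82 × 0.72 × 4.85 = 2.863 m³/s
w_5 = (26.2 − 9.7)/2 = 8.25 m; q_5 = 0.72 × 0.60 × 8.25 = 3.564 m³/s
w_6 = (26.2 − 16.1)/2 = 5.05 m; q_6 = 0.58 × 0.21 × 5.05 = 0.6151 m³/s
Q = Σ qᵢ = 9.432 m³/s

9.43 m³/s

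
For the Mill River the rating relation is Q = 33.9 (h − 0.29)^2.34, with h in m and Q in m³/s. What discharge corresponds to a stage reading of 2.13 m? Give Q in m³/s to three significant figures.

Q = 33.9 × (2.13 − 0.29)^2.34 = 33.9 × 1.84^2.34 = 141.2 m³/s

141 m³/s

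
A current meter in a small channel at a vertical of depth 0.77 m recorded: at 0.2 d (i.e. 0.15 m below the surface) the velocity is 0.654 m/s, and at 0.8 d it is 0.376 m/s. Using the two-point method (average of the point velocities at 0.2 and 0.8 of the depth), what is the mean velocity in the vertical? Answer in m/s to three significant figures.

v̄ = (0.654 + 0.376) / 2 = 0.5150 m/s

0.515 m/s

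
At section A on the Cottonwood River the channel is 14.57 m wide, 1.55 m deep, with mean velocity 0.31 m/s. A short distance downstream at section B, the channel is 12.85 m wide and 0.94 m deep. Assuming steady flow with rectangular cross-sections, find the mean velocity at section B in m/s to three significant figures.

0.580 m/s

Q = A₁V₁ = (14.57×1.55) × 0.31 = 7.001 m³/s
A₂ = 12.85 × 0.94 = 12.08 m²
V₂ = Q/A₂ = 7.001/12.08 = 0.5796 m/s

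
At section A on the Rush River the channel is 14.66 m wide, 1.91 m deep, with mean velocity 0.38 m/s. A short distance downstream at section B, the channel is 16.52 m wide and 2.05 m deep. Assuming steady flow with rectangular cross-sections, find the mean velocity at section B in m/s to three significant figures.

0.314 m/s

Q = A₁V₁ = (14.66×1.91) × 0.38 = 10.64 m³/s
A₂ = 16.52 × 2.05 = 33.87 m²
V₂ = Q/A₂ = 10.64/33.87 = 0.3142 m/s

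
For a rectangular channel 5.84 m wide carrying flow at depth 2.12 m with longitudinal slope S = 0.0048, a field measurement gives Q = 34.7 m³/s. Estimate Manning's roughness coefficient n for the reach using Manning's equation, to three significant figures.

0.0284

A = b·y = 5.84 × 2.12 = 12.38 m²
P = b + 2y = 5.84 + 2×2.12 = 10.08 m
R = A/P = 12.38/10.08 = 1.228 m
n = (1/Q)·A·R^(2/3)·S^(1/2) = (1/34.7) × 12.38 × 1.147 × 0.06928 = 0.02835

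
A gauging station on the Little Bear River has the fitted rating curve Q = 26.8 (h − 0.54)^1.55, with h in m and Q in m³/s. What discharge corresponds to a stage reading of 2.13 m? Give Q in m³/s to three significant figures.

55.0 m³/s

Q = 26.8 × (2.13 − 0.54)^1.55 = 26.8 × 1.59^1.55 = 54.99 m³/s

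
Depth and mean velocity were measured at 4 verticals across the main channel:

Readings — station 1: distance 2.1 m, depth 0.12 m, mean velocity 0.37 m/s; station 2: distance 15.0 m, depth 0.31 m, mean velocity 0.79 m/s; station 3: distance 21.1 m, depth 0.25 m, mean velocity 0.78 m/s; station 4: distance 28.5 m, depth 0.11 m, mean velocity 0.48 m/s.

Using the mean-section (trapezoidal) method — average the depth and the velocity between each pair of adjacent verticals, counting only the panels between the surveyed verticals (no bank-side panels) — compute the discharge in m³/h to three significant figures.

13600 m³/h

Panel 1-2: Δb = 12.9 m, d̄ = (0.12+0.31)/2 = 0.215, v̄ = (0.37+0.79)/2 = 0.58 → q = 12.9×0.215×0.58 = 1.609 m³/s
Panel 2-3: Δb = 6.1 m, d̄ = (0.31+0.25)/2 = 0.28, v̄ = (0.79+0.78)/2 = 0.785 → q = 6.1×0.28×0.785 = 1.341 m³/s
Panel 3-4: Δb = 7.4 m, d̄ = (0.25+0.11)/2 = 0.18, v̄ = (0.78+0.48)/2 = 0.63 → q = 7.4×0.18×0.63 = 0.8392 m³/s
Q = Σ q = 3.789 m³/s
= 3.789 × 3600 = 13640 m³/h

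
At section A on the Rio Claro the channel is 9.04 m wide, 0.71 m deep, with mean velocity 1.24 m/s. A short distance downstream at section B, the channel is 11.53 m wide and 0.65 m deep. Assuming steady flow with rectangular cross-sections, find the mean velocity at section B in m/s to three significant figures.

Q = A₁V₁ = (9.04×0.71) × 1.24 = 7.959 m³/s
A₂ = 11.53 × 0.65 = 7.495 m²
V₂ = Q/A₂ = 7.959/7.495 = 1.062 m/s

1.06 m/s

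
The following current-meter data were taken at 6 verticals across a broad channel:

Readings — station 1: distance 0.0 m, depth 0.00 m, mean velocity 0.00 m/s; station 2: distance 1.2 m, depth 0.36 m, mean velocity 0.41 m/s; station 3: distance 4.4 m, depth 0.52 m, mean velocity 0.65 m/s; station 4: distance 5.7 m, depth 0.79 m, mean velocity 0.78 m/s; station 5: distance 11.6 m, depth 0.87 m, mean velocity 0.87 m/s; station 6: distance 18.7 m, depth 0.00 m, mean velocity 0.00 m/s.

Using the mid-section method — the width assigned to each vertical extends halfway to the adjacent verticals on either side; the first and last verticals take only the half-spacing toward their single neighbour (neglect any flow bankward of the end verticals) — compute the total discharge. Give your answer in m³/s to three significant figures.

w_2 = (4.4 − 0.0)/2 = 2.2 m; q_2 = 0.41 × 0.36 × 2.2 = 0.3247 m³/s
w_3 = (5.7 − 1.2)/2 = 2.25 m; q_3 = 0.65 × 0.52 × 2.25 = 0.7605 m³/s
w_4 = (11.6 − 4.4)/2 = 3.6 m; q_4 = 0.78 × 0.79 × 3.6 = 2.218 m³/s
w_5 = (18.7 − 5.7)/2 = 6.5 m; q_5 = 0.87 × 0.87 × 6.5 = 4.920 m³/s
Stations 1, 6 contribute zero (depth or velocity is 0).
Q = Σ qᵢ = 8.223 m³/s

8.22 m³/s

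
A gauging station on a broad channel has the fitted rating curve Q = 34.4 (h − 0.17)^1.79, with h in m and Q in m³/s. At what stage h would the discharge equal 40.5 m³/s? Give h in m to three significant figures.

1.27 m

h − h₀ = (Q/C)^(1/b) = (40.5/34.4)^(1/1.79) = 1.095 m
h = 0.17 + 1.095 = 1.265 m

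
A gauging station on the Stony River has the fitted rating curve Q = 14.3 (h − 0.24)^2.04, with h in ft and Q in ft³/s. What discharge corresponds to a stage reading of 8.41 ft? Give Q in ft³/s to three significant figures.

Q = 14.3 × (8.41 − 0.24)^2.04 = 14.3 × 8.17^2.04 = 1038 ft³/s

1040 ft³/s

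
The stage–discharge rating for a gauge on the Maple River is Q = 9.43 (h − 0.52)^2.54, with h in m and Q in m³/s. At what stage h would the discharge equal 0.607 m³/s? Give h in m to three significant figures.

0.860 m

h − h₀ = (Q/C)^(1/b) = (0.607/9.43)^(1/2.54) = 0.3396 m
h = 0.52 + 0.3396 = 0.8596 m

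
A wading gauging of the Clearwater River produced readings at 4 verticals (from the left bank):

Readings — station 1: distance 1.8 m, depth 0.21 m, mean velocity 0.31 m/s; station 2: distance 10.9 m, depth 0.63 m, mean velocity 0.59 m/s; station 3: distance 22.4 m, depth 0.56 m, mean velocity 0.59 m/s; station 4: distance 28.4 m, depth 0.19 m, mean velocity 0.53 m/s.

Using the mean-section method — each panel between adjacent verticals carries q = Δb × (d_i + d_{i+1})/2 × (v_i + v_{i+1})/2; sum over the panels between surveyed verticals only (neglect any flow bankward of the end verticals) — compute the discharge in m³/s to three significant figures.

Panel 1-2: Δb = 9.1 m, d̄ = (0.21+0.63)/2 = 0.42, v̄ = (0.31+0.59)/2 = 0.45 → q = 9.1×0.42×0.45 = 1.720 m³/s
Panel 2-3: Δb = 11.5 m, d̄ = (0.63+0.56)/2 = 0.595, v̄ = (0.59+0.59)/2 = 0.59 → q = 11.5×0.595×0.59 = 4.037 m³/s
Panel 3-4: Δb = 6 m, d̄ = (0.56+0.19)/2 = 0.375, v̄ = (0.59+0.53)/2 = 0.56 → q = 6×0.375×0.56 = 1.260 m³/s
Q = Σ q = 7.017 m³/s

7.02 m³/s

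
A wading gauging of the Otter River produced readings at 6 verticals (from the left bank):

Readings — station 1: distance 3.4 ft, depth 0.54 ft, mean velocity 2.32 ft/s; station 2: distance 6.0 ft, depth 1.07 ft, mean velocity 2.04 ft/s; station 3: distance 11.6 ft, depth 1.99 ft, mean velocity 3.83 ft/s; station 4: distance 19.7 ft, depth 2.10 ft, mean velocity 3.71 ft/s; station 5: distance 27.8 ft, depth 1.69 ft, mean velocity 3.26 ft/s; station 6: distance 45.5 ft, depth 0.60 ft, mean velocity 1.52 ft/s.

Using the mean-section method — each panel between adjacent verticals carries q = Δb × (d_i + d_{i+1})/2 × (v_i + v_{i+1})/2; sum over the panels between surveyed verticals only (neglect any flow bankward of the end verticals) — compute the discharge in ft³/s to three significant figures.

Panel 1-2: Δb = 2.6 ft, d̄ = (0.54+1.07)/2 = 0.805, v̄ = (2.32+2.04)/2 = 2.18 → q = 2.6×0.805×2.18 = 4.563 ft³/s
Panel 2-3: Δb = 5.6 ft, d̄ = (1.07+1.99)/2 = 1.53, v̄ = (2.04+3.83)/2 = 2.935 → q = 5.6×1.53×2.935 = 25.15 ft³/s
Panel 3-4: Δb = 8.1 ft, d̄ = (1.99+2.10)/2 = 2.045, v̄ = (3.83+3.71)/2 = 3.77 → q = 8.1×2.045×3.77 = 62.45 ft³/s
Panel 4-5: Δb = 8.1 ft, d̄ = (2.10+1.69)/2 = 1.895, v̄ = (3.71+3.26)/2 = 3.485 → q = 8.1×1.895×3.485 = 53.49 ft³/s
Panel 5-6: Δb = 17.7 ft, d̄ = (1.69+0.60)/2 = 1.145, v̄ = (3.26+1.52)/2 = 2.39 → q = 17.7×1.145×2.39 = 48.44 ft³/s
Q = Σ q = 194.1 ft³/s

194 ft³/s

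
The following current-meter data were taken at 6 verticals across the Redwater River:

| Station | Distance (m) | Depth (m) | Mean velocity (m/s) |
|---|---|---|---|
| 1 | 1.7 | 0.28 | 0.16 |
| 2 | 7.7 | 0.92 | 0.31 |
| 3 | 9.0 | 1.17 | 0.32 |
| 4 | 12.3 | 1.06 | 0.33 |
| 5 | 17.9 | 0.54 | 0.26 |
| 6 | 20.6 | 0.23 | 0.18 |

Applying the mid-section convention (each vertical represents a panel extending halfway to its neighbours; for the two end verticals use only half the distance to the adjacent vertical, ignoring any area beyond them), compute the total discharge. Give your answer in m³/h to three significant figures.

15200 m³/h

w_1 = (7.7 − 1.7)/2 = 3 m; q_1 = 0.16 × 0.28 × 3 = 0.1344 m³/s
w_2 = (9.0 − 1.7)/2 = 3.65 m; q_2 = 0.31 × 0.92 × 3.65 = 1.041 m³/s
w_3 = (12.3 − 7.7)/2 = 2.3 m; q_3 = 0.32 × 1.17 × 2.3 = 0.8611 m³/s
w_4 = (17.9 − 9.0)/2 = 4.45 m; q_4 = 0.33 × 1.06 × 4.45 = 1.557 m³/s
w_5 = (20.6 − 12.3)/2 = 4.15 m; q_5 = 0.26 × 0.54 × 4.15 = 0.5827 m³/s
w_6 = (20.6 − 17.9)/2 = 1.35 m; q_6 = 0.18 × 0.23 × 1.35 = 0.05589 m³/s
Q = Σ qᵢ = 4.232 m³/s
= 4.232 × 3600 = 15230 m³/h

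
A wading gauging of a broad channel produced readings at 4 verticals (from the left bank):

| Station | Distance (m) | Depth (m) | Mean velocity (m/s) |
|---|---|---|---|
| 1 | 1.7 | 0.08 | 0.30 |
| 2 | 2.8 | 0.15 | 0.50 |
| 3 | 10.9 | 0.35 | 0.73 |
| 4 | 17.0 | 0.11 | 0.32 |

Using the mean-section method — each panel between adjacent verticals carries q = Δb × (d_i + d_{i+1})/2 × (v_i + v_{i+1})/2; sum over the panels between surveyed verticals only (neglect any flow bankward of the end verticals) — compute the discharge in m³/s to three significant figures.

Panel 1-2: Δb = 1.1 m, d̄ = (0.08+0.15)/2 = 0.115, v̄ = (0.30+0.50)/2 = 0.4 → q = 1.1×0.115×0.4 = 0.05060 m³/s
Panel 2-3: Δb = 8.1 m, d̄ = (0.15+0.35)/2 = 0.25, v̄ = (0.50+0.73)/2 = 0.615 → q = 8.1×0.25×0.615 = 1.245 m³/s
Panel 3-4: Δb = 6.1 m, d̄ = (0.35+0.11)/2 = 0.23, v̄ = (0.73+0.32)/2 = 0.525 → q = 6.1×0.23×0.525 = 0.7366 m³/s
Q = Σ q = 2.033 m³/s

2.03 m³/s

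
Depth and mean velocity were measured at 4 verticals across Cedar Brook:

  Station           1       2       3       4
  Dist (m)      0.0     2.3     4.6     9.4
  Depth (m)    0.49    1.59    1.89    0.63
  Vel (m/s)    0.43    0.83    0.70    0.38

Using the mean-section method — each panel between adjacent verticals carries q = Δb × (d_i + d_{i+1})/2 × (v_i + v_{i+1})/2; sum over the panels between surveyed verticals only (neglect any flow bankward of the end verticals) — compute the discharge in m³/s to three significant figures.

Panel 1-2: Δb = 2.3 m, d̄ = (0.49+1.59)/2 = 1.04, v̄ = (0.43+0.83)/2 = 0.63 → q = 2.3×1.04×0.63 = 1.507 m³/s
Panel 2-3: Δb = 2.3 m, d̄ = (1.59+1.89)/2 = 1.74, v̄ = (0.83+0.70)/2 = 0.765 → q = 2.3×1.74×0.765 = 3.062 m³/s
Panel 3-4: Δb = 4.8 m, d̄ = (1.89+0.63)/2 = 1.26, v̄ = (0.70+0.38)/2 = 0.54 → q = 4.8×1.26×0.54 = 3.266 m³/s
Q = Σ q = 7.834 m³/s

7.83 m³/s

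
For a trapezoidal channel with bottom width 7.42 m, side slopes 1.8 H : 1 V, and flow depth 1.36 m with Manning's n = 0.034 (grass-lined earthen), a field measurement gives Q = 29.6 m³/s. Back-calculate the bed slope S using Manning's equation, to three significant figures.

A = (b + z·y)·y = (7.42 + 1.8×1.36)×1.36 = 13.42 m²
P = b + 2y√(1+z²) = 7.42 + 2×1.36×√(1+1.8²) = 13.02 m
R = A/P = 13.42/13.02 = 1.031 m
S = (Q·n / (1·A·R^(2/3)))² = (29.6×0.034 / (1×13.42×1.020))² = 0.005401

0.00540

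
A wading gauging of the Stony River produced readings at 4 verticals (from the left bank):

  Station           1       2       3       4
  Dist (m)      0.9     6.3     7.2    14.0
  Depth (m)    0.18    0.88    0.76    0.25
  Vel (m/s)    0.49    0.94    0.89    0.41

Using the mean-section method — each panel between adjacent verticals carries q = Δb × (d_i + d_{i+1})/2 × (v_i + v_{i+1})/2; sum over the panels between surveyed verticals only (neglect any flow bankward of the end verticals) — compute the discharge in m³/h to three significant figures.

Panel 1-2: Δb = 5.4 m, d̄ = (0.18+0.88)/2 = 0.53, v̄ = (0.49+0.94)/2 = 0.715 → q = 5.4×0.53×0.715 = 2.046 m³/s
Panel 2-3: Δb = 0.9 m, d̄ = (0.88+0.76)/2 = 0.82, v̄ = (0.94+0.89)/2 = 0.915 → q = 0.9×0.82×0.915 = 0.6753 m³/s
Panel 3-4: Δb = 6.8 m, d̄ = (0.76+0.25)/2 = 0.505, v̄ = (0.89+0.41)/2 = 0.65 → q = 6.8×0.505×0.65 = 2.232 m³/s
Q = Σ q = 4.954 m³/s
= 4.954 × 3600 = 17830 m³/h

17800 m³/h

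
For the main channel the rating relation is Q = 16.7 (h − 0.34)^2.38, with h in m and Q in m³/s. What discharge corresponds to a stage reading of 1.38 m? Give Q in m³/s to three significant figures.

Q = 16.7 × (1.38 − 0.34)^2.38 = 16.7 × 1.04^2.38 = 18.33 m³/s

18.3 m³/s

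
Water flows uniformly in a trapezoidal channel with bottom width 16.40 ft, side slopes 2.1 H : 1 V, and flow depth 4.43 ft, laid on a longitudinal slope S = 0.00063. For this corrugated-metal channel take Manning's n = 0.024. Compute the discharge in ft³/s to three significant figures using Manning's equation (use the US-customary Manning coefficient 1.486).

374 ft³/s

A = (b + z·y)·y = (16.40 + 2.1×4.43)×4.43 = 113.9 ft²
P = b + 2y√(1+z²) = 16.40 + 2×4.43×√(1+2.1²) = 37.01 ft
R = A/P = 113.9/37.01 = 3.077 ft
Q = (1.486/n)·A·R^(2/3)·S^(1/2) = (1.486/0.024) × 113.9 × 3.077^(2/3) × 0.00063^(1/2) = 374.3 ft³/s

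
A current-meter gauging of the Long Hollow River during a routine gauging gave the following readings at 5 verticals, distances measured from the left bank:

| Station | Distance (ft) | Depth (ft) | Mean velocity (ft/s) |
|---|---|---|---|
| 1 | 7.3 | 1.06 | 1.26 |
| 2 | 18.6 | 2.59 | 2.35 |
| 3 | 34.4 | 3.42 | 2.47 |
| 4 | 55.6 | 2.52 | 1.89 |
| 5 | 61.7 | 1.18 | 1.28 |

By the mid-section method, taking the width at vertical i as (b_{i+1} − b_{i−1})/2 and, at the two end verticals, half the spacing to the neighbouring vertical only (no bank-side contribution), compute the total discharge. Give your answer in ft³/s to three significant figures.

w_1 = (18.6 − 7.3)/2 = 5.65 ft; q_1 = 1.26 × 1.06 × 5.65 = 7.546 ft³/s
w_2 = (34.4 − 7.3)/2 = 13.55 ft; q_2 = 2.35 × 2.59 × 13.55 = 82.47 ft³/s
w_3 = (55.6 − 18.6)/2 = 18.5 ft; q_3 = 2.47 × 3.42 × 18.5 = 156.3 ft³/s
w_4 = (61.7 − 34.4)/2 = 13.65 ft; q_4 = 1.89 × 2.52 × 13.65 = 65.01 ft³/s
w_5 = (61.7 − 55.6)/2 = 3.05 ft; q_5 = 1.28 × 1.18 × 3.05 = 4.607 ft³/s
Q = Σ qᵢ = 315.9 ft³/s

316 ft³/s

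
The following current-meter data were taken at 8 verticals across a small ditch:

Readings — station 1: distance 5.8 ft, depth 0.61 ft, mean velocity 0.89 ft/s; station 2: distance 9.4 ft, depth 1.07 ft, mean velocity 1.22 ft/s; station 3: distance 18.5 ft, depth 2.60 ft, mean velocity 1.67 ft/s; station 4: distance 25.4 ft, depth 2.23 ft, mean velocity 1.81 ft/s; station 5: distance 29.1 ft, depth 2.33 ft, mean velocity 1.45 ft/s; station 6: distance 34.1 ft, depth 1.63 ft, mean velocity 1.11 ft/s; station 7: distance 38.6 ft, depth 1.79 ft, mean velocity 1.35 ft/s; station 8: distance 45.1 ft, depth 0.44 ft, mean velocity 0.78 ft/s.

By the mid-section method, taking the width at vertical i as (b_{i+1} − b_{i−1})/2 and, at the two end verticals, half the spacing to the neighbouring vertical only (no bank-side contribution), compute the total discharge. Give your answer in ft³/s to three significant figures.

w_1 = (9.4 − 5.8)/2 = 1.8 ft; q_1 = 0.89 × 0.61 × 1.8 = 0.9772 ft³/s
w_2 = (18.5 − 5.8)/2 = 6.35 ft; q_2 = 1.22 × 1.07 × 6.35 = 8.289 ft³/s
w_3 = (25.4 − 9.4)/2 = 8 ft; q_3 = 1.67 × 2.60 × 8 = 34.74 ft³/s
w_4 = (29.1 − 18.5)/2 = 5.3 ft; q_4 = 1.81 × 2.23 × 5.3 = 21.39 ft³/s
w_5 = (34.1 − 25.4)/2 = 4.35 ft; q_5 = 1.45 × 2.33 × 4.35 = 14.70 ft³/s
w_6 = (38.6 − 29.1)/2 = 4.75 ft; q_6 = 1.11 × 1.63 × 4.75 = 8.594 ft³/s
w_7 = (45.1 − 34.1)/2 = 5.5 ft; q_7 = 1.35 × 1.79 × 5.5 = 13.29 ft³/s
w_8 = (45.1 − 38.6)/2 = 3.25 ft; q_8 = 0.78 × 0.44 × 3.25 = 1.115 ft³/s
Q = Σ qᵢ = 103.1 ft³/s

103 ft³/s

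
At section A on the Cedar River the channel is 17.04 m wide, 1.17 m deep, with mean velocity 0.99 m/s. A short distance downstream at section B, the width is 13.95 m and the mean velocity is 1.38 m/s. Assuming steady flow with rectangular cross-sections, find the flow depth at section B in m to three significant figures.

Q = A₁V₁ = (17.04×1.17) × 0.99 = 19.74 m³/s
d₂ = Q/(b₂ V₂) = 19.74/(13.95×1.38) = 1.025 m

1.03 m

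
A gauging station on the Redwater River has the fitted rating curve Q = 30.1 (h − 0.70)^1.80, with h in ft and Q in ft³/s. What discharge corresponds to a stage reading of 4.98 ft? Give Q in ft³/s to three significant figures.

412 ft³/s

Q = 30.1 × (4.98 − 0.70)^1.80 = 30.1 × 4.28^1.80 = 412.3 ft³/s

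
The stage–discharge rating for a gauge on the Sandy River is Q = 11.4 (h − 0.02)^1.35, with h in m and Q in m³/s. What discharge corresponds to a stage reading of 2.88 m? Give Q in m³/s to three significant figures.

Q = 11.4 × (2.88 − 0.02)^1.35 = 11.4 × 2.86^1.35 = 47.10 m³/s

47.1 m³/s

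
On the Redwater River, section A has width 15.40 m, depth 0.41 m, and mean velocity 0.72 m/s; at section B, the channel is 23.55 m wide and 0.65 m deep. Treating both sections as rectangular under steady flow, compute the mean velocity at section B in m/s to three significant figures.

0.297 m/s

Q = A₁V₁ = (15.40×0.41) × 0.72 = 4.546 m³/s
A₂ = 23.55 × 0.65 = 15.31 m²
V₂ = Q/A₂ = 4.546/15.31 = 0.2970 m/s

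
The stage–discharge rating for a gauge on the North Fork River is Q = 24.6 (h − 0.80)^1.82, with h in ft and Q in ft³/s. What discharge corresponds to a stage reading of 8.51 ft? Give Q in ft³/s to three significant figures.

1010 ft³/s

Q = 24.6 × (8.51 − 0.80)^1.82 = 24.6 × 7.71^1.82 = 1012 ft³/s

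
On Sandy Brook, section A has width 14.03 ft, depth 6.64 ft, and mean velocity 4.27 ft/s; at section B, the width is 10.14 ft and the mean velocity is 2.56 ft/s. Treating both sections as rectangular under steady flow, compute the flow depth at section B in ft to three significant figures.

15.3 ft

Q = A₁V₁ = (14.03×6.64) × 4.27 = 397.8 ft³/s
d₂ = Q/(b₂ V₂) = 397.8/(10.14×2.56) = 15.32 ft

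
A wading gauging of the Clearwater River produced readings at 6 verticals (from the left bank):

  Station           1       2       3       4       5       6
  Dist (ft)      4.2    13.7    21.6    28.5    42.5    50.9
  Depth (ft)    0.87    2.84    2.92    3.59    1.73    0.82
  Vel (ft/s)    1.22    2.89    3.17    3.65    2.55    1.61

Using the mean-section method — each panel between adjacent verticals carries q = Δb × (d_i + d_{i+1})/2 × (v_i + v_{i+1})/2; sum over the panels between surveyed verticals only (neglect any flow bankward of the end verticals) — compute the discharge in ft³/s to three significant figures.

Panel 1-2: Δb = 9.5 ft, d̄ = (0.87+2.84)/2 = 1.855, v̄ = (1.22+2.89)/2 = 2.055 → q = 9.5×1.855×2.055 = 36.21 ft³/s
Panel 2-3: Δb = 7.9 ft, d̄ = (2.84+2.92)/2 = 2.88, v̄ = (2.89+3.17)/2 = 3.03 → q = 7.9×2.88×3.03 = 68.94 ft³/s
Panel 3-4: Δb = 6.9 ft, d̄ = (2.92+3.59)/2 = 3.255, v̄ = (3.17+3.65)/2 = 3.41 → q = 6.9×3.255×3.41 = 76.59 ft³/s
Panel 4-5: Δb = 14 ft, d̄ = (3.59+1.73)/2 = 2.66, v̄ = (3.65+2.55)/2 = 3.1 → q = 14×2.66×3.1 = 115.4 ft³/s
Panel 5-6: Δb = 8.4 ft, d̄ = (1.73+0.82)/2 = 1.275, v̄ = (2.55+1.61)/2 = 2.08 → q = 8.4×1.275×2.08 = 22.28 ft³/s
Q = Σ q = 319.5 ft³/s

319 ft³/s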